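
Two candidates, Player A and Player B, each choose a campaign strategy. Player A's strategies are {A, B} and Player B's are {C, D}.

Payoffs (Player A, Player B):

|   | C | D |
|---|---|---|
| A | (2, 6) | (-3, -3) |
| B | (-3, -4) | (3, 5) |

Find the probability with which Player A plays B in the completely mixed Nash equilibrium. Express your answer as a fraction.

Let r be the probability that Player A plays A. In a completely mixed equilibrium, Player B must be indifferent between C and D.
Player B's expected payoff from C is 6r − 4(1−r); from D it is −3r + 5(1−r).
Setting these equal: 10r − 4 = −8r + 5, so r = 1/2.
Therefore Player A plays B with probability 1 − 1/2 = 1/2.

1/2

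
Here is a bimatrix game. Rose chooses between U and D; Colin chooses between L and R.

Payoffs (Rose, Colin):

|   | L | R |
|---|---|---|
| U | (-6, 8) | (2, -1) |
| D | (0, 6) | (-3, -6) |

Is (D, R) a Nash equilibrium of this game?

At (D, R), Rose earns -3; switching to U would give 2, so Rose would deviate.
Colin earns -6; switching to L would give 6, so Colin would deviate.
Since at least one player can profitably deviate, this is not a Nash equilibrium.

No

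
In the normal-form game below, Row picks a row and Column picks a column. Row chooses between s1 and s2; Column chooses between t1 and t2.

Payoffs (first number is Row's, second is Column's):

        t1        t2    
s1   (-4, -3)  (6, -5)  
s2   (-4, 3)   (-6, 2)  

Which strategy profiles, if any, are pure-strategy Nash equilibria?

(s1, t1): Row gets -4 ≥ -4 from s2, and Column gets -3 ≥ -5 from t2 — Nash equilibrium.
(s1, t2): Column prefers t1 (-3 > -5) — not an equilibrium.
(s2, t1): Row gets -4 ≥ -4 from s1, and Column gets 3 ≥ 2 from t2 — Nash equilibrium.
(s2, t2): Row prefers s1 (6 > -6); Column prefers t1 (3 > 2) — not an equilibrium.

(s1, t1) and (s2, t1)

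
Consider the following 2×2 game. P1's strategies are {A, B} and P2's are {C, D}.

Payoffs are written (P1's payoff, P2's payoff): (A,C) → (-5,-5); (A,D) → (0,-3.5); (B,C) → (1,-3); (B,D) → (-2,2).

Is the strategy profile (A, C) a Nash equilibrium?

At (A, C), P1 earns -5; switching to B would give 1, so P1 would deviate.
P2 earns -5; switching to D would give -3.5, so P2 would deviate.
Since at least one player can profitably deviate, this is not a Nash equilibrium.

No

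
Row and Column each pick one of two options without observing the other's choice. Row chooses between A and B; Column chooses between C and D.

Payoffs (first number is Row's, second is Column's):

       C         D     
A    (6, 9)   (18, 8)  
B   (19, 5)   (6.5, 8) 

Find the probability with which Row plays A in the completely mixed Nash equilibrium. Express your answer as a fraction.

3/4

Let r be the probability that Row plays A. In a completely mixed equilibrium, Column must be indifferent between C and D.
Column's expected payoff from C is 9r + 5(1−r); from D it is 8r + 8(1−r).
Setting these equal: 4r + 5 = 8, so r = 3/4.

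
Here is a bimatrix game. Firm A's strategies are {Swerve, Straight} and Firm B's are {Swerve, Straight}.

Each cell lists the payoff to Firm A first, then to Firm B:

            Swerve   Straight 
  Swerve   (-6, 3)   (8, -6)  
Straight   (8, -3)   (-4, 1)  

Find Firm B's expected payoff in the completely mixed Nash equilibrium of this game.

-15/13

First find x, the probability Firm A plays Swerve, from Firm B's indifference between Swerve and Straight: 3x − 3(1−x) = −6x + (1−x), giving x = 4/13.
Since Firm B is indifferent in equilibrium, Firm B's expected payoff equals the payoff from either column against (4/13, 9/13). Using Swerve: 3(4/13) − 3(9/13) = -15/13.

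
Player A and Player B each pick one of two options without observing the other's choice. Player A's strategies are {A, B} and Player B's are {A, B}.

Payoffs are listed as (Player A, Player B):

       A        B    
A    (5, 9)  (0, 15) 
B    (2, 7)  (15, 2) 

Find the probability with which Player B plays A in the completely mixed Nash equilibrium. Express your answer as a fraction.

5/6

Let q be the probability that Player B plays A. In a completely mixed equilibrium, Player A must be indifferent between A and B.
Player A's expected payoff from A is 5q; from B it is 2q + 15(1−q).
Setting these equal: 5q = −13q + 15, so q = 5/6.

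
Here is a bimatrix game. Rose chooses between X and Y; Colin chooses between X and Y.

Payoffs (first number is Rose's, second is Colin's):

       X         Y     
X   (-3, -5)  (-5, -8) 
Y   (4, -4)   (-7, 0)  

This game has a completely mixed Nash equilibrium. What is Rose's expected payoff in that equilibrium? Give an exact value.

First find y, the probability Colin plays X, from Rose's indifference between X and Y: −3y − 5(1−y) = 4y − 7(1−y), giving y = 2/9.
Since Rose is indifferent in equilibrium, Rose's expected payoff equals the payoff from either row against (2/9, 7/9). Using X: −3(2/9) − 5(7/9) = -41/9.

-41/9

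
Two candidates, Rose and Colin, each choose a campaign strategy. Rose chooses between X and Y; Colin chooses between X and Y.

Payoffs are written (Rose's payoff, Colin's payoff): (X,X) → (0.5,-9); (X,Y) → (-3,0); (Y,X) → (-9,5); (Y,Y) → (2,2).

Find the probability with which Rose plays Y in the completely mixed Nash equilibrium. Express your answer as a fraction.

Let x be the probability that Rose plays X. In a completely mixed equilibrium, Colin must be indifferent between X and Y.
Colin's expected payoff from X is −9x + 5(1−x); from Y it is 2(1−x).
Setting these equal: −14x + 5 = −2x + 2, so x = 1/4.
Therefore Rose plays Y with probability 1 − 1/4 = 3/4.

3/4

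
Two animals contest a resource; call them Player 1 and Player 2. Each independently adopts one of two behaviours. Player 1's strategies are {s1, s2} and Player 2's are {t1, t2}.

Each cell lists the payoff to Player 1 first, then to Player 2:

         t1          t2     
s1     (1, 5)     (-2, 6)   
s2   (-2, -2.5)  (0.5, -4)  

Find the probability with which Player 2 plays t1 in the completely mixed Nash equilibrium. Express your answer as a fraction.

5/11

Let q be the probability that Player 2 plays t1. In a completely mixed equilibrium, Player 1 must be indifferent between s1 and s2.
Player 1's expected payoff from s1 is q − 2(1−q); from s2 it is −2q + 0.5(1−q).
Setting these equal: 3q − 2 = −2.5q + 0.5, so q = 5/11.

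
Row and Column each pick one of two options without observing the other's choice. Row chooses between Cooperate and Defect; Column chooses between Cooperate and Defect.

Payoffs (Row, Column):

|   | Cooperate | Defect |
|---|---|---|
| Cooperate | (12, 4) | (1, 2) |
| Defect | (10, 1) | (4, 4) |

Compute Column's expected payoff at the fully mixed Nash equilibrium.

First find p, the probability Row plays Cooperate, from Column's indifference between Cooperate and Defect: 4p + (1−p) = 2p + 4(1−p), giving p = 3/5.
Since Column is indifferent in equilibrium, Column's expected payoff equals the payoff from either column against (3/5, 2/5). Using Cooperate: 4(3/5) + (2/5) = 14/5.

14/5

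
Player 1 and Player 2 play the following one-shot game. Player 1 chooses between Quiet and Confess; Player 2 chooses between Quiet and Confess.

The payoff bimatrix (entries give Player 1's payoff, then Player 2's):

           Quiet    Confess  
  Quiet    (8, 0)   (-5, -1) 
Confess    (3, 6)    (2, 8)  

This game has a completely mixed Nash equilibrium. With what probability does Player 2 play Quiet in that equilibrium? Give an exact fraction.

Let y be the probability that Player 2 plays Quiet. In a completely mixed equilibrium, Player 1 must be indifferent between Quiet and Confess.
Player 1's expected payoff from Quiet is 8y − 5(1−y); from Confess it is 3y + 2(1−y).
Setting these equal: 13y − 5 = y + 2, so y = 7/12.

7/12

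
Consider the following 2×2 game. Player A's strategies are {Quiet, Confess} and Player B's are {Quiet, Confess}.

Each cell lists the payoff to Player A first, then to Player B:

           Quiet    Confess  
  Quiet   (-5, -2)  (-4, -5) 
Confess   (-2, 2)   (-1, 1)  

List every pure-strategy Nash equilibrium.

(Confess, Quiet)

(Quiet, Quiet): Player A prefers Confess (-2 > -5) — not an equilibrium.
(Quiet, Confess): Player A prefers Confess (-1 > -4); Player B prefers Quiet (-2 > -5) — not an equilibrium.
(Confess, Quiet): Player A gets -2 ≥ -5 from Quiet, and Player B gets 2 ≥ 1 from Confess — Nash equilibrium.
(Confess, Confess): Player B prefers Quiet (2 > 1) — not an equilibrium.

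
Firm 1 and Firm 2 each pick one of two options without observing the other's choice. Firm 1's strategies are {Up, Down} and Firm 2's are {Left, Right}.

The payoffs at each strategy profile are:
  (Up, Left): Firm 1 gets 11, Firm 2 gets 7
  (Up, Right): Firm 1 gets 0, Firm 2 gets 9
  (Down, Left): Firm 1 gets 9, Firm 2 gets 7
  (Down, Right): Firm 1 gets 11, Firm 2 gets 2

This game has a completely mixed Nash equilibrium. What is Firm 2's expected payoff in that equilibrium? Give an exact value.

7

First find p, the probability Firm 1 plays Up, from Firm 2's indifference between Left and Right: 7p + 7(1−p) = 9p + 2(1−p), giving p = 5/7.
Since Firm 2 is indifferent in equilibrium, Firm 2's expected payoff equals the payoff from either column against (5/7, 2/7). Using Left: 7(5/7) + 7(2/7) = 7.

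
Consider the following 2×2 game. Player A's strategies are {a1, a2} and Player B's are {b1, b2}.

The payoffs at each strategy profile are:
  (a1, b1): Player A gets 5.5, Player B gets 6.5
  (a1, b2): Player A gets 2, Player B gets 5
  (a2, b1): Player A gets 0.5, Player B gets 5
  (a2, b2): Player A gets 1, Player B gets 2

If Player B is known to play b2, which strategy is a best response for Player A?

a1

Against b2, Player A earns 2 from a1 and 1 from a2.
So a1 is the best response.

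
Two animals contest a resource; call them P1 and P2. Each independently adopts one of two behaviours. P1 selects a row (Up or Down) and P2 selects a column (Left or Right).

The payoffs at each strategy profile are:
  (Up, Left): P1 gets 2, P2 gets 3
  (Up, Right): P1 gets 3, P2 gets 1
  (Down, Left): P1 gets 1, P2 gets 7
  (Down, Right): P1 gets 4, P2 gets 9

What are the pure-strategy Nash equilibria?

(Up, Left) and (Down, Right)

(Up, Left): P1 gets 2 ≥ 1 from Down, and P2 gets 3 ≥ 1 from Right — Nash equilibrium.
(Up, Right): P1 prefers Down (4 > 3); P2 prefers Left (3 > 1) — not an equilibrium.
(Down, Left): P1 prefers Up (2 > 1); P2 prefers Right (9 > 7) — not an equilibrium.
(Down, Right): P1 gets 4 ≥ 3 from Up, and P2 gets 9 ≥ 7 from Left — Nash equilibrium.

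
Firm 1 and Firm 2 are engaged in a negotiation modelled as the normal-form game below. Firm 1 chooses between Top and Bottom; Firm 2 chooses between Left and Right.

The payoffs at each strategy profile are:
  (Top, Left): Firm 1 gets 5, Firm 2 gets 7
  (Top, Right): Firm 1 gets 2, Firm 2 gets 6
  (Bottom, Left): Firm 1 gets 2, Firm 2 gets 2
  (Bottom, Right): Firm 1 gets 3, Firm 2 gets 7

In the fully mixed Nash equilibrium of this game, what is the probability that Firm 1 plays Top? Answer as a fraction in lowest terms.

5/6

Let r be the probability that Firm 1 plays Top. In a completely mixed equilibrium, Firm 2 must be indifferent between Left and Right.
Firm 2's expected payoff from Left is 7r + 2(1−r); from Right it is 6r + 7(1−r).
Setting these equal: 5r + 2 = −r + 7, so r = 5/6.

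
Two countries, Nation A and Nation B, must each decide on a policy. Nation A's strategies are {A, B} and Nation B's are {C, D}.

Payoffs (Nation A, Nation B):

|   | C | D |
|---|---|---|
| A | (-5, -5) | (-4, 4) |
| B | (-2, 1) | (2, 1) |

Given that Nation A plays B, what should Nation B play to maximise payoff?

Against B, Nation B earns 1 from C and 1 from D.
So either strategy is a best response.

either — both C and D are best responses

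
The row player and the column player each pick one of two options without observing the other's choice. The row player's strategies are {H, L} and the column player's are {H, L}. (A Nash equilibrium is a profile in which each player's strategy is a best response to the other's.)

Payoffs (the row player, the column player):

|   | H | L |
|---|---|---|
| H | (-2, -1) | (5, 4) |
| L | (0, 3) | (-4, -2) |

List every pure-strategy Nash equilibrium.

(H, L) and (L, H)

(H, H): the row player prefers L (0 > -2); the column player prefers L (4 > -1) — not an equilibrium.
(H, L): the row player gets 5 ≥ -4 from L, and the column player gets 4 ≥ -1 from H — Nash equilibrium.
(L, H): the row player gets 0 ≥ -2 from H, and the column player gets 3 ≥ -2 from L — Nash equilibrium.
(L, L): the row player prefers H (5 > -4); the column player prefers H (3 > -2) — not an equilibrium.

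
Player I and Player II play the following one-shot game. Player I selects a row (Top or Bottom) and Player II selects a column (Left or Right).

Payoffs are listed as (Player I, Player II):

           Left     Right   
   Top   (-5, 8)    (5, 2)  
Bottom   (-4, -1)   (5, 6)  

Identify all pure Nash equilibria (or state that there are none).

(Bottom, Right)

(Top, Left): Player I prefers Bottom (-4 > -5) — not an equilibrium.
(Top, Right): Player II prefers Left (8 > 2) — not an equilibrium.
(Bottom, Left): Player II prefers Right (6 > -1) — not an equilibrium.
(Bottom, Right): Player I gets 5 ≥ 5 from Top, and Player II gets 6 ≥ -1 from Left — Nash equilibrium.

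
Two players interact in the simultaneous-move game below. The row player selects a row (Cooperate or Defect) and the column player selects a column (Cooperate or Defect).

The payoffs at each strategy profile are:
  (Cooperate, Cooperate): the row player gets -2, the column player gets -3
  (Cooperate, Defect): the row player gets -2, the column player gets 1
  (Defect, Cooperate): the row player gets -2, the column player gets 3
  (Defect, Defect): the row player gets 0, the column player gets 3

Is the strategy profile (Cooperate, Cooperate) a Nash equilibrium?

At (Cooperate, Cooperate), the row player earns -2; switching to Defect would give -2, so the row player has no profitable deviation.
The column player earns -3; switching to Defect would give 1, so the column player would deviate.
Since at least one player can profitably deviate, this is not a Nash equilibrium.

No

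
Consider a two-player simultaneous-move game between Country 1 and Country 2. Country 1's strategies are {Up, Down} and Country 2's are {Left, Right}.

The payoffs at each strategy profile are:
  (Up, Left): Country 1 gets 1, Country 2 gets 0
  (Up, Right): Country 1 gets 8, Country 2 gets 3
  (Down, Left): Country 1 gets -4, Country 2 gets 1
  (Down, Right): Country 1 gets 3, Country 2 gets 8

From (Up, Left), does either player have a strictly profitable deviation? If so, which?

Country 1 at (Up, Left) earns 1; deviating to Down yields -4 — not better.
Country 2 earns 0; deviating to Right yields 3 — a strict improvement.
Only Country 2 has a strictly profitable deviation.

Country 2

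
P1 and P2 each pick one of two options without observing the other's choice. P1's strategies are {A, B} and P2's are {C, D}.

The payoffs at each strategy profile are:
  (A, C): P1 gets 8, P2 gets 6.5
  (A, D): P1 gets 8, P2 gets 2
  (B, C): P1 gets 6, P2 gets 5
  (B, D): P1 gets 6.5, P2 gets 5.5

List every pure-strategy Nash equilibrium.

(A, C): P1 gets 8 ≥ 6 from B, and P2 gets 6.5 ≥ 2 from D — Nash equilibrium.
(A, D): P2 prefers C (6.5 > 2) — not an equilibrium.
(B, C): P1 prefers A (8 > 6); P2 prefers D (5.5 > 5) — not an equilibrium.
(B, D): P1 prefers A (8 > 6.5) — not an equilibrium.

(A, C)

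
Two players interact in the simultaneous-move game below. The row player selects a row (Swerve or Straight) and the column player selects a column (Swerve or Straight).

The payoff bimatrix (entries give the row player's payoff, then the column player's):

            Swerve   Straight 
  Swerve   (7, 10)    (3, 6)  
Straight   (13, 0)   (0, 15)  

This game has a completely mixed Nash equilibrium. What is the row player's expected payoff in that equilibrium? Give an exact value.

First find y, the probability the column player plays Swerve, from the row player's indifference between Swerve and Straight: 7y + 3(1−y) = 13y, giving y = 1/3.
Since the row player is indifferent in equilibrium, the row player's expected payoff equals the payoff from either row against (1/3, 2/3). Using Swerve: 7(1/3) + 3(2/3) = 13/3.

13/3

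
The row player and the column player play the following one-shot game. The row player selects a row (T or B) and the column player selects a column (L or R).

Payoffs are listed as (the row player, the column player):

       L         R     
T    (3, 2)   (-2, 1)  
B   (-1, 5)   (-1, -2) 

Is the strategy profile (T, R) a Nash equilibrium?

No

At (T, R), the row player earns -2; switching to B would give -1, so the row player would deviate.
The column player earns 1; switching to L would give 2, so the column player would deviate.
Since at least one player can profitably deviate, this is not a Nash equilibrium.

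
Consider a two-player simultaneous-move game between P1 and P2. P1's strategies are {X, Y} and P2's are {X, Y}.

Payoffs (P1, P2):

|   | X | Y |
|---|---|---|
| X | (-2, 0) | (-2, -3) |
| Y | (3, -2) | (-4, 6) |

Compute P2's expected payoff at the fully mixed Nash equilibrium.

-6/11

First find x, the probability P1 plays X, from P2's indifference between X and Y: −2(1−x) = −3x + 6(1−x), giving x = 8/11.
Since P2 is indifferent in equilibrium, P2's expected payoff equals the payoff from either column against (8/11, 3/11). Using X: −2(3/11) = -6/11.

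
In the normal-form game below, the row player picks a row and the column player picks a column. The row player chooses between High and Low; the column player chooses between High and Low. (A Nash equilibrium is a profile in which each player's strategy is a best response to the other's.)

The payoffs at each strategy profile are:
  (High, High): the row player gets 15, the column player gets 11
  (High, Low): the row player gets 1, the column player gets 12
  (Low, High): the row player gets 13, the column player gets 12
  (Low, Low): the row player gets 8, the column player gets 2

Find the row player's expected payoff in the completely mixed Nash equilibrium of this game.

First find y, the probability the column player plays High, from the row player's indifference between High and Low: 15y + (1−y) = 13y + 8(1−y), giving y = 7/9.
Since the row player is indifferent in equilibrium, the row player's expected payoff equals the payoff from either row against (7/9, 2/9). Using High: 15(7/9) + (2/9) = 107/9.

107/9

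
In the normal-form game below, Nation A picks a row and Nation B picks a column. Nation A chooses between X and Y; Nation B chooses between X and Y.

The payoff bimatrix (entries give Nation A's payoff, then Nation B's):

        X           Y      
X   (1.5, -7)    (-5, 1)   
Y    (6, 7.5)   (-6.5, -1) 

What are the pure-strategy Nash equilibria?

(X, Y) and (Y, X)

(X, X): Nation A prefers Y (6 > 1.5); Nation B prefers Y (1 > -7) — not an equilibrium.
(X, Y): Nation A gets -5 ≥ -6.5 from Y, and Nation B gets 1 ≥ -7 from X — Nash equilibrium.
(Y, X): Nation A gets 6 ≥ 1.5 from X, and Nation B gets 7.5 ≥ -1 from Y — Nash equilibrium.
(Y, Y): Nation A prefers X (-5 > -6.5); Nation B prefers X (7.5 > -1) — not an equilibrium.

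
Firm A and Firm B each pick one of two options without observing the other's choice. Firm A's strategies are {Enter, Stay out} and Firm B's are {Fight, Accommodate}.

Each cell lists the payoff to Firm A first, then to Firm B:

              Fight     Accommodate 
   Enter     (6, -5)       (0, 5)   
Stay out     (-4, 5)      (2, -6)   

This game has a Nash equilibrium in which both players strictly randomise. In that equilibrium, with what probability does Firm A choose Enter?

11/21

Let p be the probability that Firm A plays Enter. In a completely mixed equilibrium, Firm B must be indifferent between Fight and Accommodate.
Firm B's expected payoff from Fight is −5p + 5(1−p); from Accommodate it is 5p − 6(1−p).
Setting these equal: −10p + 5 = 11p − 6, so p = 11/21.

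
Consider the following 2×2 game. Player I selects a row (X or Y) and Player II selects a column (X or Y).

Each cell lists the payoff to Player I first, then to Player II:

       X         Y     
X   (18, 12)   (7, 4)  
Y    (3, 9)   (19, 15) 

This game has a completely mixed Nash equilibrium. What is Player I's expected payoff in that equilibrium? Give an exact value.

First find y, the probability Player II plays X, from Player I's indifference between X and Y: 18y + 7(1−y) = 3y + 19(1−y), giving y = 4/9.
Since Player I is indifferent in equilibrium, Player I's expected payoff equals the payoff from either row against (4/9, 5/9). Using X: 18(4/9) + 7(5/9) = 107/9.

107/9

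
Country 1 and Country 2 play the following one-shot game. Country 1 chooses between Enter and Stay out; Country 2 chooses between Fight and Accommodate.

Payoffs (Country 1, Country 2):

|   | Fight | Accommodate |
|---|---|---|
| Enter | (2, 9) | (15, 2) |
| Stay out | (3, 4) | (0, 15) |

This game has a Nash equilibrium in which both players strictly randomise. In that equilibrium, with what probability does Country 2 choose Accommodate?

1/16

Let q be the probability that Country 2 plays Fight. In a completely mixed equilibrium, Country 1 must be indifferent between Enter and Stay out.
Country 1's expected payoff from Enter is 2q + 15(1−q); from Stay out it is 3q.
Setting these equal: −13q + 15 = 3q, so q = 15/16.
Therefore Country 2 plays Accommodate with probability 1 − 15/16 = 1/16.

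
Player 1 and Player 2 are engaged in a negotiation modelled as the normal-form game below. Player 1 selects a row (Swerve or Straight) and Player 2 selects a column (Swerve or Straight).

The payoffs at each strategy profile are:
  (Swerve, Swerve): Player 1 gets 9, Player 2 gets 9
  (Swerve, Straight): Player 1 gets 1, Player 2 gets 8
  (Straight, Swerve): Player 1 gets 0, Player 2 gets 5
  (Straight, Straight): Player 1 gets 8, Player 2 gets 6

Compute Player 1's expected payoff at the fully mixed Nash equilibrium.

9/2

First find y, the probability Player 2 plays Swerve, from Player 1's indifference between Swerve and Straight: 9y + (1−y) = 8(1−y), giving y = 7/16.
Since Player 1 is indifferent in equilibrium, Player 1's expected payoff equals the payoff from either row against (7/16, 9/16). Using Swerve: 9(7/16) + (9/16) = 9/2.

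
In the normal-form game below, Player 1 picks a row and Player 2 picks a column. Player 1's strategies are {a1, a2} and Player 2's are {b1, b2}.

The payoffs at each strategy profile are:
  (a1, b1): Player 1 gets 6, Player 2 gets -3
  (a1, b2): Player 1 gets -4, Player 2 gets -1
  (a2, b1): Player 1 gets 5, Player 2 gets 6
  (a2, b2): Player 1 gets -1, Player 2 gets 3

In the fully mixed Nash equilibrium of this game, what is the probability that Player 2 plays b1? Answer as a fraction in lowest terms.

3/4

Let q be the probability that Player 2 plays b1. In a completely mixed equilibrium, Player 1 must be indifferent between a1 and a2.
Player 1's expected payoff from a1 is 6q − 4(1−q); from a2 it is 5q − (1−q).
Setting these equal: 10q − 4 = 6q − 1, so q = 3/4.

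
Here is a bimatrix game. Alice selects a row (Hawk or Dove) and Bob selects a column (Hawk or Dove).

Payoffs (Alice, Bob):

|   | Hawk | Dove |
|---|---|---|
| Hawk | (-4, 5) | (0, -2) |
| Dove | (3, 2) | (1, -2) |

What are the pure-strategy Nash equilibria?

(Hawk, Hawk): Alice prefers Dove (3 > -4) — not an equilibrium.
(Hawk, Dove): Alice prefers Dove (1 > 0); Bob prefers Hawk (5 > -2) — not an equilibrium.
(Dove, Hawk): Alice gets 3 ≥ -4 from Hawk, and Bob gets 2 ≥ -2 from Dove — Nash equilibrium.
(Dove, Dove): Bob prefers Hawk (2 > -2) — not an equilibrium.

(Dove, Hawk)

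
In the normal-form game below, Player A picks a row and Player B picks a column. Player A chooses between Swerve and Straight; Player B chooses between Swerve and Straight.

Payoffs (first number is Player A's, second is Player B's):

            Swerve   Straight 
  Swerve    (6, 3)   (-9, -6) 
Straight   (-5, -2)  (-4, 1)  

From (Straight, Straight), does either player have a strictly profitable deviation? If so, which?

Player A at (Straight, Straight) earns -4; deviating to Swerve yields -9 — not better.
Player B earns 1; deviating to Swerve yields -2 — not better.
Neither player can strictly improve; the profile is a Nash equilibrium.

Neither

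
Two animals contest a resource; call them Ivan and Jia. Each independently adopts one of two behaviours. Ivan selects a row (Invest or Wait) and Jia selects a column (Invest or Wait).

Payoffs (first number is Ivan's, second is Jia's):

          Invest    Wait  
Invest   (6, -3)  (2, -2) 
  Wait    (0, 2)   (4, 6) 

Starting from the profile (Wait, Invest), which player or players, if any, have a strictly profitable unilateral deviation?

Both

Ivan at (Wait, Invest) earns 0; deviating to Invest yields 6 — a strict improvement.
Jia earns 2; deviating to Wait yields 6 — a strict improvement.
Both Ivan and Jia have strictly profitable deviations.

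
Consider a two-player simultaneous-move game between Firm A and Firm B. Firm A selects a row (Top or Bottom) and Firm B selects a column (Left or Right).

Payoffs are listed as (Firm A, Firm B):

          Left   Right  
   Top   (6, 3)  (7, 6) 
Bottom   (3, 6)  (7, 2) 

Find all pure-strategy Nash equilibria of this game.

(Top, Right)

(Top, Left): Firm B prefers Right (6 > 3) — not an equilibrium.
(Top, Right): Firm A gets 7 ≥ 7 from Bottom, and Firm B gets 6 ≥ 3 from Left — Nash equilibrium.
(Bottom, Left): Firm A prefers Top (6 > 3) — not an equilibrium.
(Bottom, Right): Firm B prefers Left (6 > 2) — not an equilibrium.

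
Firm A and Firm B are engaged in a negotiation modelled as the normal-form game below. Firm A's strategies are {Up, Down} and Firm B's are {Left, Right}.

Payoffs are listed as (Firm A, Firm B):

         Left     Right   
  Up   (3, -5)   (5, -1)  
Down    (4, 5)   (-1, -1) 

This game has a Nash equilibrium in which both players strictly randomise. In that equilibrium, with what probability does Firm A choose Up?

Let x be the probability that Firm A plays Up. In a completely mixed equilibrium, Firm B must be indifferent between Left and Right.
Firm B's expected payoff from Left is −5x + 5(1−x); from Right it is −x − (1−x).
Setting these equal: −10x + 5 = -1, so x = 3/5.

3/5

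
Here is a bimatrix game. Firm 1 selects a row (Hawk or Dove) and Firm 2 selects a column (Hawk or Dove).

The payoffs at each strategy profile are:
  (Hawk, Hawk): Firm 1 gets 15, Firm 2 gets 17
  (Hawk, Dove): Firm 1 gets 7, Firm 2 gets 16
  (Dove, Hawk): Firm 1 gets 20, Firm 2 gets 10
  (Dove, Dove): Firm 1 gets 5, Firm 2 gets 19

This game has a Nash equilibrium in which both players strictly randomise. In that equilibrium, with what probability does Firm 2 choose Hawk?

2/7

Let c be the probability that Firm 2 plays Hawk. In a completely mixed equilibrium, Firm 1 must be indifferent between Hawk and Dove.
Firm 1's expected payoff from Hawk is 15c + 7(1−c); from Dove it is 20c + 5(1−c).
Setting these equal: 8c + 7 = 15c + 5, so c = 2/7.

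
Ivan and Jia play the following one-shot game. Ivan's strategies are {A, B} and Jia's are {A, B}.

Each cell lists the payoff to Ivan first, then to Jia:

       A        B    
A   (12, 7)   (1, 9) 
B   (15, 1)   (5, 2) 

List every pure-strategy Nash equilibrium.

(B, B)

(A, A): Ivan prefers B (15 > 12); Jia prefers B (9 > 7) — not an equilibrium.
(A, B): Ivan prefers B (5 > 1) — not an equilibrium.
(B, A): Jia prefers B (2 > 1) — not an equilibrium.
(B, B): Ivan gets 5 ≥ 1 from A, and Jia gets 2 ≥ 1 from A — Nash equilibrium.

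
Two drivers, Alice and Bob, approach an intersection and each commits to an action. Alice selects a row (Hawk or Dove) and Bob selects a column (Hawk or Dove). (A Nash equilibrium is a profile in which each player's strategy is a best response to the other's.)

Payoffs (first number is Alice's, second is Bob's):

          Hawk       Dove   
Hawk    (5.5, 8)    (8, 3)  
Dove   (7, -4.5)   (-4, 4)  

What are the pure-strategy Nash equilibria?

none

(Hawk, Hawk): Alice prefers Dove (7 > 5.5) — not an equilibrium.
(Hawk, Dove): Bob prefers Hawk (8 > 3) — not an equilibrium.
(Dove, Hawk): Bob prefers Dove (4 > -4.5) — not an equilibrium.
(Dove, Dove): Alice prefers Hawk (8 > -4) — not an equilibrium.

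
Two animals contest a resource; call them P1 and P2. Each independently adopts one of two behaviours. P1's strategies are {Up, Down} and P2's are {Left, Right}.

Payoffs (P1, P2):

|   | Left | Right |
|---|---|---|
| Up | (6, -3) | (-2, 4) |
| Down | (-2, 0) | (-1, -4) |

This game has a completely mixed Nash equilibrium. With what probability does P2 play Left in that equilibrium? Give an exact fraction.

Let y be the probability that P2 plays Left. In a completely mixed equilibrium, P1 must be indifferent between Up and Down.
P1's expected payoff from Up is 6y − 2(1−y); from Down it is −2y − (1−y).
Setting these equal: 8y − 2 = −y − 1, so y = 1/9.

1/9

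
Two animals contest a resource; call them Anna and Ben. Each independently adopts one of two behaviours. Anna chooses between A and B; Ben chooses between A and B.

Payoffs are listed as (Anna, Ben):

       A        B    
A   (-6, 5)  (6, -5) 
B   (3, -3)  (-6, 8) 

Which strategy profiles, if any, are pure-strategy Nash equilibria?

none

(A, A): Anna prefers B (3 > -6) — not an equilibrium.
(A, B): Ben prefers A (5 > -5) — not an equilibrium.
(B, A): Ben prefers B (8 > -3) — not an equilibrium.
(B, B): Anna prefers A (6 > -6) — not an equilibrium.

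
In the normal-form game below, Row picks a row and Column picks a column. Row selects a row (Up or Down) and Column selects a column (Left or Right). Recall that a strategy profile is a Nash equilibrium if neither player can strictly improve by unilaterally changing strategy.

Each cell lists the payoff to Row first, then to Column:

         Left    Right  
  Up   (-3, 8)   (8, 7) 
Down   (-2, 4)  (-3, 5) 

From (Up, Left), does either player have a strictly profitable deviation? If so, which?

Row

Row at (Up, Left) earns -3; deviating to Down yields -2 — a strict improvement.
Column earns 8; deviating to Right yields 7 — not better.
Only Row has a strictly profitable deviation.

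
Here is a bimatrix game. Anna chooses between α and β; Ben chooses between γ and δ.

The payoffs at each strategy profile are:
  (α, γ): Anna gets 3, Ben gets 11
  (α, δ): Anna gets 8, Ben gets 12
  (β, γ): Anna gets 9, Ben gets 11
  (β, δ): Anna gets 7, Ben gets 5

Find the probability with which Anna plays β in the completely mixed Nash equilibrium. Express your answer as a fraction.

Let p be the probability that Anna plays α. In a completely mixed equilibrium, Ben must be indifferent between γ and δ.
Ben's expected payoff from γ is 11p + 11(1−p); from δ it is 12p + 5(1−p).
Setting these equal: 11 = 7p + 5, so p = 6/7.
Therefore Anna plays β with probability 1 − 6/7 = 1/7.

1/7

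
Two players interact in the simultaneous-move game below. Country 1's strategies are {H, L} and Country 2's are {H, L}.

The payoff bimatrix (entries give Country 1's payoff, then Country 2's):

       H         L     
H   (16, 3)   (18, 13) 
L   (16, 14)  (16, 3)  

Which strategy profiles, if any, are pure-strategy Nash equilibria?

(H, H): Country 2 prefers L (13 > 3) — not an equilibrium.
(H, L): Country 1 gets 18 ≥ 16 from L, and Country 2 gets 13 ≥ 3 from H — Nash equilibrium.
(L, H): Country 1 gets 16 ≥ 16 from H, and Country 2 gets 14 ≥ 3 from L — Nash equilibrium.
(L, L): Country 1 prefers H (18 > 16); Country 2 prefers H (14 > 3) — not an equilibrium.

(H, L) and (L, H)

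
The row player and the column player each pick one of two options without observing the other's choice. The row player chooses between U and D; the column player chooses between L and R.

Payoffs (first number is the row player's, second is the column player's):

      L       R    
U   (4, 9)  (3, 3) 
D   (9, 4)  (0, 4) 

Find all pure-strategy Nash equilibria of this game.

(U, L): the row player prefers D (9 > 4) — not an equilibrium.
(U, R): the column player prefers L (9 > 3) — not an equilibrium.
(D, L): the row player gets 9 ≥ 4 from U, and the column player gets 4 ≥ 4 from R — Nash equilibrium.
(D, R): the row player prefers U (3 > 0) — not an equilibrium.

(D, L)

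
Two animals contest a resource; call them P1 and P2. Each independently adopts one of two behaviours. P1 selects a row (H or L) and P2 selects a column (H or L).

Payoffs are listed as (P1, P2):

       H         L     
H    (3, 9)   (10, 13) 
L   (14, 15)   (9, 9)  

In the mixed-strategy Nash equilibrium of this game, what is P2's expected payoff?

First find p, the probability P1 plays H, from P2's indifference between H and L: 9p + 15(1−p) = 13p + 9(1−p), giving p = 3/5.
Since P2 is indifferent in equilibrium, P2's expected payoff equals the payoff from either column against (3/5, 2/5). Using H: 9(3/5) + 15(2/5) = 57/5.

57/5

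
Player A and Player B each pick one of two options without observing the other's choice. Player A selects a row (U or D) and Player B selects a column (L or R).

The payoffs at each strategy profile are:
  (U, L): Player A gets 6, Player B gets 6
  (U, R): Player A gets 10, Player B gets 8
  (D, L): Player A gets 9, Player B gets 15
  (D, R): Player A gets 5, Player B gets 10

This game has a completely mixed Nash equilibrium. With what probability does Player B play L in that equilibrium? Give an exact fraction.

Let c be the probability that Player B plays L. In a completely mixed equilibrium, Player A must be indifferent between U and D.
Player A's expected payoff from U is 6c + 10(1−c); from D it is 9c + 5(1−c).
Setting these equal: −4c + 10 = 4c + 5, so c = 5/8.

5/8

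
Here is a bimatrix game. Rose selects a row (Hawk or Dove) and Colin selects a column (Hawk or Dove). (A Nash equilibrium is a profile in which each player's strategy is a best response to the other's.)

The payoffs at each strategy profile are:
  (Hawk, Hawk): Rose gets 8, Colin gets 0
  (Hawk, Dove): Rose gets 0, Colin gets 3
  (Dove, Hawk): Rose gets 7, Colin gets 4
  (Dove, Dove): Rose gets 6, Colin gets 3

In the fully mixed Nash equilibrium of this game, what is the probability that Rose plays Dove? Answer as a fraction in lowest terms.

Let r be the probability that Rose plays Hawk. In a completely mixed equilibrium, Colin must be indifferent between Hawk and Dove.
Colin's expected payoff from Hawk is 4(1−r); from Dove it is 3r + 3(1−r).
Setting these equal: −4r + 4 = 3, so r = 1/4.
Therefore Rose plays Dove with probability 1 − 1/4 = 3/4.

3/4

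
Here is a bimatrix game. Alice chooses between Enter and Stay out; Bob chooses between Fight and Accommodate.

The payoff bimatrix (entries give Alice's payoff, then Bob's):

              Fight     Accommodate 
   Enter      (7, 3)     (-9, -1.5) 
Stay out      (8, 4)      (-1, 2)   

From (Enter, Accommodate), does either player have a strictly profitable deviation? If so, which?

Both

Alice at (Enter, Accommodate) earns -9; deviating to Stay out yields -1 — a strict improvement.
Bob earns -1.5; deviating to Fight yields 3 — a strict improvement.
Both Alice and Bob have strictly profitable deviations.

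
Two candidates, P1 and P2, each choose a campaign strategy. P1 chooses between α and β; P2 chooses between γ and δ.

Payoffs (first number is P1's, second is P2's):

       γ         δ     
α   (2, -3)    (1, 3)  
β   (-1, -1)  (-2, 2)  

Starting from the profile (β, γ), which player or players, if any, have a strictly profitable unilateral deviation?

Both

P1 at (β, γ) earns -1; deviating to α yields 2 — a strict improvement.
P2 earns -1; deviating to δ yields 2 — a strict improvement.
Both P1 and P2 have strictly profitable deviations.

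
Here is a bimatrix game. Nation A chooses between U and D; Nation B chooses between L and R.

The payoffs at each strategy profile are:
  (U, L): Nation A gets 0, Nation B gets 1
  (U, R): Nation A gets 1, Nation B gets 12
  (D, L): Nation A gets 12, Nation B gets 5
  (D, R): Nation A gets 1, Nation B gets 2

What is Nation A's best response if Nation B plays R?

either — both U and D are best responses

Against R, Nation A earns 1 from U and 1 from D.
So either strategy is a best response.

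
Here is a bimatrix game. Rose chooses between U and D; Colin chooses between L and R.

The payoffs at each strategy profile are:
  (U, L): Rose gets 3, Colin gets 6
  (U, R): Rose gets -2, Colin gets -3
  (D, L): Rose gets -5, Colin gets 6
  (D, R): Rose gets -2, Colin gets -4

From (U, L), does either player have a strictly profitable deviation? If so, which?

Neither

Rose at (U, L) earns 3; deviating to D yields -5 — not better.
Colin earns 6; deviating to R yields -3 — not better.
Neither player can strictly improve; the profile is a Nash equilibrium.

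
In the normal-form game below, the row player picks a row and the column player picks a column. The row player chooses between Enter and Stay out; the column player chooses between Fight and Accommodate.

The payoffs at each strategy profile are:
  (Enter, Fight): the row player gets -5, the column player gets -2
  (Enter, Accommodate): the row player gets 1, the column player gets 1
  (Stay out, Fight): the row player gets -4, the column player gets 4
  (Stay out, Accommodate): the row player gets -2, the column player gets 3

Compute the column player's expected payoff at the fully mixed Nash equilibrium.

First find x, the probability the row player plays Enter, from the column player's indifference between Fight and Accommodate: −2x + 4(1−x) = x + 3(1−x), giving x = 1/4.
Since the column player is indifferent in equilibrium, the column player's expected payoff equals the payoff from either column against (1/4, 3/4). Using Fight: −2(1/4) + 4(3/4) = 5/2.

5/2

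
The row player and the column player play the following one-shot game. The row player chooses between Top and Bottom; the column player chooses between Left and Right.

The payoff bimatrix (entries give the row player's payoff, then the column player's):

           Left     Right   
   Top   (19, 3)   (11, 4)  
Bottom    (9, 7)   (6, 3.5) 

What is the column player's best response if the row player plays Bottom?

Against Bottom, the column player earns 7 from Left and 3.5 from Right.
So Left is the best response.

Left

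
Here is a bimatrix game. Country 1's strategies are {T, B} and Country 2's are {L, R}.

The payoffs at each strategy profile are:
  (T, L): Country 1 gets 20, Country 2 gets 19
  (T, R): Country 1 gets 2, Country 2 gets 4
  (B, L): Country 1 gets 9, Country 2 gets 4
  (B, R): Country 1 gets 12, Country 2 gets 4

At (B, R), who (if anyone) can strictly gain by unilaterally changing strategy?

Neither

Country 1 at (B, R) earns 12; deviating to T yields 2 — not better.
Country 2 earns 4; deviating to L yields 4 — not better.
Neither player can strictly improve; the profile is a Nash equilibrium.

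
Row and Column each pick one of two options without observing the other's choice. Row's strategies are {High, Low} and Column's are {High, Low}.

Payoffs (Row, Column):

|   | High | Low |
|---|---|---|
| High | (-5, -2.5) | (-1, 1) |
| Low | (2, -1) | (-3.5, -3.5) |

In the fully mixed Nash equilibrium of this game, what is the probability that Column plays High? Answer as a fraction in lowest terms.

5/19

Let q be the probability that Column plays High. In a completely mixed equilibrium, Row must be indifferent between High and Low.
Row's expected payoff from High is −5q − (1−q); from Low it is 2q − 3.5(1−q).
Setting these equal: −4q − 1 = 5.5q − 3.5, so q = 5/19.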